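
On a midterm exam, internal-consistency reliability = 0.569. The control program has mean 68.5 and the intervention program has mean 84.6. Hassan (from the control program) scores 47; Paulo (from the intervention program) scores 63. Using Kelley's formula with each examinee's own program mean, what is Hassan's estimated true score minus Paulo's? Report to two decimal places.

-16.04

T̂_Hassan = 0.569(47) + 0.431(68.5) = 56.2665
T̂_Paulo = 0.569(63) + 0.431(84.6) = 72.3096
Difference = 56.2665 − 72.3096 = -16.0431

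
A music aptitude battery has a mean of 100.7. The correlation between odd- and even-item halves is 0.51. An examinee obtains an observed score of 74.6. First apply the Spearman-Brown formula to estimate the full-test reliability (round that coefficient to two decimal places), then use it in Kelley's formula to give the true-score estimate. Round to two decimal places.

Spearman-Brown: ρ = 2r/(1 + r) = 2(0.51)/(1 + 0.51) = 1.020/1.51 = 0.6755 → 0.68
T̂ = ρX + (1 − ρ)μ
  = 0.68 × 74.6 + 0.32 × 100.7
  = 50.728 + 32.224
  = 82.952
  ≈ 82.95

82.95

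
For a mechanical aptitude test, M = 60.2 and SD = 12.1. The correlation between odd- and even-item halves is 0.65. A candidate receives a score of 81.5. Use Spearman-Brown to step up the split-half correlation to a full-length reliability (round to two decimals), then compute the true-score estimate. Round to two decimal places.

77.03

Spearman-Brown: ρ = 2r/(1 + r) = 2(0.65)/(1 + 0.65) = 1.300/1.65 = 0.7879 → 0.79
T̂ = ρX + (1 − ρ)μ
  = 0.79 × 81.5 + 0.21 × 60.2
  = 64.385 + 12.642
  = 77.027
  ≈ 77.03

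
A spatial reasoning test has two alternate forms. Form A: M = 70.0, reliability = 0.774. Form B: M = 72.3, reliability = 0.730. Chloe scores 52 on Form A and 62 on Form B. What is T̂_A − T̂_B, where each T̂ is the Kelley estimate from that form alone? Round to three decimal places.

T̂_A = 0.774(52) + 0.226(70.0) = 56.06800
T̂_B = 0.730(62) + 0.270(72.3) = 64.78100
T̂_A − T̂_B = -8.71300

-8.713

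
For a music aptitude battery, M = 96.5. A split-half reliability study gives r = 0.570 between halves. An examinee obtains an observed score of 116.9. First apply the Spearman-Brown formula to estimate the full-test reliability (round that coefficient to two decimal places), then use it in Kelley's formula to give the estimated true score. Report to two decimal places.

Spearman-Brown: ρ = 2r/(1 + r) = 2(0.570)/(1 + 0.570) = 1.1400/1.570 = 0.7261 → 0.73
T̂ = ρX + (1 − ρ)μ
  = 0.73 × 116.9 + 0.27 × 96.5
  = 85.337 + 26.055
  = 111.392
  ≈ 111.39

111.39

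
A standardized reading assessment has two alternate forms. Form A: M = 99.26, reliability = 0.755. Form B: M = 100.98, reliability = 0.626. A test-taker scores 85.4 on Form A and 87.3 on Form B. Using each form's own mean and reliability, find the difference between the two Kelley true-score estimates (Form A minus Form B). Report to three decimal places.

-3.621

T̂_A = 0.755(85.4) + 0.245(99.26) = 88.79570
T̂_B = 0.626(87.3) + 0.374(100.98) = 92.41632
T̂_A − T̂_B = -3.62062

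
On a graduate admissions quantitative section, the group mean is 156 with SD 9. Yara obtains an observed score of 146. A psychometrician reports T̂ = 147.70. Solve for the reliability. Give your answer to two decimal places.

T̂ = ρX + (1 − ρ)μ  ⇒  T̂ − μ = ρ(X − μ)
ρ = (T̂ − μ)/(X − μ) = (147.70 − 156) / (146 − 156) = -8.30 / -10.0 = 0.8300

0.83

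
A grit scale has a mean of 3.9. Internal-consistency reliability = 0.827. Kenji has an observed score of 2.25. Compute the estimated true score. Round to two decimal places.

2.54

T̂ = ρX + (1 − ρ)μ
  = 0.827 × 2.25 + 0.173 × 3.9
  = 1.86075 + 0.6747
  = 2.535
  ≈ 2.54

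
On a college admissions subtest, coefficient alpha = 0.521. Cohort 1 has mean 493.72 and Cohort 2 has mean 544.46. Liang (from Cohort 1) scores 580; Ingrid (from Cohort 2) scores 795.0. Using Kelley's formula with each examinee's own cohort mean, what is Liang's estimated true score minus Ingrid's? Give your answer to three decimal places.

-136.319

T̂_Liang = 0.521(580) + 0.479(493.72) = 538.67188
T̂_Ingrid = 0.521(795.0) + 0.479(544.46) = 674.99134
Difference = 538.67188 − 674.99134 = -136.31946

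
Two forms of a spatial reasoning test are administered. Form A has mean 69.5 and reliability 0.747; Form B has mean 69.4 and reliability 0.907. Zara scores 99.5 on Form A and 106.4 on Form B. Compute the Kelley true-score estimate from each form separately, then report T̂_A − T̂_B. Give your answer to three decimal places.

T̂_A = 0.747(99.5) + 0.253(69.5) = 91.91000
T̂_B = 0.907(106.4) + 0.093(69.4) = 102.95900
T̂_A − T̂_B = -11.04900

-11.049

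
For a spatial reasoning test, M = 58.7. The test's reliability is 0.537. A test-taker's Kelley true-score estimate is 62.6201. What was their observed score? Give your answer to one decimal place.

T̂ = ρX + (1 − ρ)μ  ⇒  X = (T̂ − (1 − ρ)μ) / ρ
X = (62.6201 − 0.463 × 58.7) / 0.537 = (62.6201 − 27.1781) / 0.537 = 35.4420 / 0.537 = 66.000

66.0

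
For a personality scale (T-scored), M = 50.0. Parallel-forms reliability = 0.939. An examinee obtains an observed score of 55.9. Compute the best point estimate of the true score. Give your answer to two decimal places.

55.54

Regress the observed score toward the mean by the unreliability: T̂ = 0.939·55.9 + 0.061·50.0 = 52.4901 + 3.0500 = 55.540.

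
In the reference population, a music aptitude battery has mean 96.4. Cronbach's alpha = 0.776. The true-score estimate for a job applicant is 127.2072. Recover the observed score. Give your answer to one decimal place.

T̂ = ρX + (1 − ρ)μ  ⇒  X = (T̂ − (1 − ρ)μ) / ρ
X = (127.2072 − 0.224 × 96.4) / 0.776 = (127.2072 − 21.5936) / 0.776 = 105.6136 / 0.776 = 136.100

136.1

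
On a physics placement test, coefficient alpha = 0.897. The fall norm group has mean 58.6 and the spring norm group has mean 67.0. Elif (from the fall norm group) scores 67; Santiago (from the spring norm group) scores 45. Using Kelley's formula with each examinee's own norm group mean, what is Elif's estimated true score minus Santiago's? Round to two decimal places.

18.87

T̂_Elif = 0.897(67) + 0.103(58.6) = 66.1348
T̂_Santiago = 0.897(45) + 0.103(67.0) = 47.2660
Difference = 66.1348 − 47.2660 = 18.8688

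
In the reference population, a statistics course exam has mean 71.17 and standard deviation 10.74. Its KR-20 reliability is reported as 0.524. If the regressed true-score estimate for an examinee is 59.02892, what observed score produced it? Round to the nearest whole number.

T̂ = ρX + (1 − ρ)μ  ⇒  X = (T̂ − (1 − ρ)μ) / ρ
X = (59.02892 − 0.476 × 71.17) / 0.524 = (59.02892 − 33.87692) / 0.524 = 25.15200 / 0.524 = 48.00

48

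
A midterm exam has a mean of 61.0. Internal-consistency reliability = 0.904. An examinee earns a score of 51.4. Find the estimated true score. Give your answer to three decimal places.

T̂ = ρX + (1 − ρ)μ
  = 0.904 × 51.4 + 0.096 × 61.0
  = 46.4656 + 5.8560
  = 52.3216
  ≈ 52.322

52.322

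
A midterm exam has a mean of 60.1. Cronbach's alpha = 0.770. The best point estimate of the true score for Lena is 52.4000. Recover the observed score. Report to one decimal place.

50.1

T̂ = ρX + (1 − ρ)μ  ⇒  X = (T̂ − (1 − ρ)μ) / ρ
X = (52.4000 − 0.230 × 60.1) / 0.770 = (52.4000 − 13.8230) / 0.770 = 38.5770 / 0.770 = 50.100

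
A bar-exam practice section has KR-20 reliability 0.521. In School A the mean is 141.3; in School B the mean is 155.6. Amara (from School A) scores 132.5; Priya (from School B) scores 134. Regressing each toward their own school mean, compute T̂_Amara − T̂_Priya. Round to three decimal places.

-7.631

T̂_Amara = 0.521(132.5) + 0.479(141.3) = 136.71520
T̂_Priya = 0.521(134) + 0.479(155.6) = 144.34640
Difference = 136.71520 − 144.34640 = -7.63120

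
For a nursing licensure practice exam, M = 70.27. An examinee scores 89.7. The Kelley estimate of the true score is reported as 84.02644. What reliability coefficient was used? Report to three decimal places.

T̂ = ρX + (1 − ρ)μ  ⇒  T̂ − μ = ρ(X − μ)
ρ = (T̂ − μ)/(X − μ) = (84.02644 − 70.27) / (89.7 − 70.27) = 13.75644 / 19.43 = 0.70800

0.708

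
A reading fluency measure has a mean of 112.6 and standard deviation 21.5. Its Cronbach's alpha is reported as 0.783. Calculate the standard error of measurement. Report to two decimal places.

10.02

SEM = SD · √(1 − ρ) = 21.5 × √0.217 = 21.5 × 0.4658 = 10.015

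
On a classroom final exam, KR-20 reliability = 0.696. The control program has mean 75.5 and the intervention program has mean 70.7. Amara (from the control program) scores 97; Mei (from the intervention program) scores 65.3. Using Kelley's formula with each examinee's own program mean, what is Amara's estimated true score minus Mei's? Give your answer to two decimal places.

T̂_Amara = 0.696(97) + 0.304(75.5) = 90.4640
T̂_Mei = 0.696(65.3) + 0.304(70.7) = 66.9416
Difference = 90.4640 − 66.9416 = 23.5224

23.52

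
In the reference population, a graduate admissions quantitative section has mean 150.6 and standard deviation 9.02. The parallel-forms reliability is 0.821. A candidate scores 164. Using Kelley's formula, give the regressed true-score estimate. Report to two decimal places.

Weight the observed score by reliability and the mean by (1 − reliability): T̂ = 0.821·164 + 0.179·150.6 = 134.644 + 26.9574 = 161.601.

161.60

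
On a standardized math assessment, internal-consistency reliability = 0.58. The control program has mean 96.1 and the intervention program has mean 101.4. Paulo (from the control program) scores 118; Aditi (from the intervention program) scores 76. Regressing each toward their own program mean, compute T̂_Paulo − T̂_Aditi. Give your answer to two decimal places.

22.13

T̂_Paulo = 0.58(118) + 0.42(96.1) = 108.8020
T̂_Aditi = 0.58(76) + 0.42(101.4) = 86.6680
Difference = 108.8020 − 86.6680 = 22.1340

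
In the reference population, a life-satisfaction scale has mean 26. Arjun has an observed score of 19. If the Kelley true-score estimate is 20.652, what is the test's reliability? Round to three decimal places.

T̂ = ρX + (1 − ρ)μ  ⇒  T̂ − μ = ρ(X − μ)
ρ = (T̂ − μ)/(X − μ) = (20.652 − 26) / (19 − 26) = -5.348 / -7.0 = 0.76400

0.764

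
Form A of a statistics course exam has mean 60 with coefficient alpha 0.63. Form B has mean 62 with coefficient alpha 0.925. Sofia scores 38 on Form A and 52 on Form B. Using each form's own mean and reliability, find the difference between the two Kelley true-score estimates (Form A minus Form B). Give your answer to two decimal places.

-6.61

T̂_A = 0.63(38) + 0.37(60) = 46.1400
T̂_B = 0.925(52) + 0.075(62) = 52.7500
T̂_A − T̂_B = -6.6100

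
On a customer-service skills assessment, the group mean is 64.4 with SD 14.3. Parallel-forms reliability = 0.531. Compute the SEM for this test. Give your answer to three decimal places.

SEM = SD · √(1 − ρ) = 14.3 × √0.469 = 14.3 × 0.6848 = 9.7932

9.793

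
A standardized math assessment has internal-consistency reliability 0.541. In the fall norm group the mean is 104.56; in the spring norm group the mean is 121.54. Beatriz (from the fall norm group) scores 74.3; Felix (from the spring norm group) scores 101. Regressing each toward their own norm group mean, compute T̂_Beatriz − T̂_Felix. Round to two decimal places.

-22.24

T̂_Beatriz = 0.541(74.3) + 0.459(104.56) = 88.1893
T̂_Felix = 0.541(101) + 0.459(121.54) = 110.4279
Difference = 88.1893 − 110.4279 = -22.2385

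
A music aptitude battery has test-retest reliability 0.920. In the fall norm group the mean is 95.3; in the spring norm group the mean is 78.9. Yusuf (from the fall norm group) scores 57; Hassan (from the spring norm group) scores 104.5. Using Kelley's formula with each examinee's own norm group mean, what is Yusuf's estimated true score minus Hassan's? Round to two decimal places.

-42.39

T̂_Yusuf = 0.920(57) + 0.080(95.3) = 60.0640
T̂_Hassan = 0.920(104.5) + 0.080(78.9) = 102.4520
Difference = 60.0640 − 102.4520 = -42.3880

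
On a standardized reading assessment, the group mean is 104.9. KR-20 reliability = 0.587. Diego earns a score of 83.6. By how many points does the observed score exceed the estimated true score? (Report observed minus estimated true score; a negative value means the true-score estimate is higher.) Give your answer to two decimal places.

-8.80

T̂ = ρX + (1 − ρ)μ
  = 0.587 × 83.6 + 0.413 × 104.9
  = 49.0732 + 43.3237
  = 92.3969
  ≈ 92.397
X − T̂ = 83.6 − 92.397 = -8.797 → -8.80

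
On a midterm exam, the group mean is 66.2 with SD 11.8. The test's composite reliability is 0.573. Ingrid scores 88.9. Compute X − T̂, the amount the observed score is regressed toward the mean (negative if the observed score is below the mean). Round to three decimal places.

9.693

Weight the observed score by reliability and the mean by (1 − reliability): T̂ = 0.573·88.9 + 0.427·66.2 = 50.9397 + 28.2674 = 79.20710.
X − T̂ = 88.9 − 79.2071 = 9.6929 → 9.693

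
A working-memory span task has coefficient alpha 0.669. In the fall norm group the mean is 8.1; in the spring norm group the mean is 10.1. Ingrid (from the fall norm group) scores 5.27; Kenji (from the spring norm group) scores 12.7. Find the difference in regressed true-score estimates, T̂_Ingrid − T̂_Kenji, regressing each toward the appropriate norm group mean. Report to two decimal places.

-5.63

T̂_Ingrid = 0.669(5.27) + 0.331(8.1) = 6.2067
T̂_Kenji = 0.669(12.7) + 0.331(10.1) = 11.8394
Difference = 6.2067 − 11.8394 = -5.6327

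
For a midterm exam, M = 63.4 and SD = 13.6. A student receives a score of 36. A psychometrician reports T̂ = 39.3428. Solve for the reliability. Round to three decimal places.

T̂ = ρX + (1 − ρ)μ  ⇒  T̂ − μ = ρ(X − μ)
ρ = (T̂ − μ)/(X − μ) = (39.3428 − 63.4) / (36 − 63.4) = -24.0572 / -27.4 = 0.87800

0.878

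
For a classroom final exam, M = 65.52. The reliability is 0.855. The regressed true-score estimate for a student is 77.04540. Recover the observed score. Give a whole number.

79

T̂ = ρX + (1 − ρ)μ  ⇒  X = (T̂ − (1 − ρ)μ) / ρ
X = (77.04540 − 0.145 × 65.52) / 0.855 = (77.04540 − 9.50040) / 0.855 = 67.54500 / 0.855 = 79.00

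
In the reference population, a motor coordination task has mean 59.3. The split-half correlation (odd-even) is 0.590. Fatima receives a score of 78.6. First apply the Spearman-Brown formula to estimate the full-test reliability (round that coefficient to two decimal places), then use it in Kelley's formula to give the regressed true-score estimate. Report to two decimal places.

Spearman-Brown: ρ = 2r/(1 + r) = 2(0.590)/(1 + 0.590) = 1.1800/1.590 = 0.7421 → 0.74
T̂ = ρX + (1 − ρ)μ
  = 0.74 × 78.6 + 0.26 × 59.3
  = 58.164 + 15.418
  = 73.582
  ≈ 73.58

73.58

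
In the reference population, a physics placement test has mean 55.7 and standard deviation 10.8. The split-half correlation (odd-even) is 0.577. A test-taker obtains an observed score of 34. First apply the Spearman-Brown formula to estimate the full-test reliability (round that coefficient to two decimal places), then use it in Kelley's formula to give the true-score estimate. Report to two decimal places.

39.86

Spearman-Brown: ρ = 2r/(1 + r) = 2(0.577)/(1 + 0.577) = 1.1540/1.577 = 0.7318 → 0.73
Kelley's formula gives T̂ = 0.73·34 + 0.27·55.7 = 24.82 + 15.039 = 39.859.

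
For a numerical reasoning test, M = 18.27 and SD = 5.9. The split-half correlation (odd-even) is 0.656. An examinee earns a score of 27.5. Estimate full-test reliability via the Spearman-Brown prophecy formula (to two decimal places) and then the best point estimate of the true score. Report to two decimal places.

25.56

Spearman-Brown: ρ = 2r/(1 + r) = 2(0.656)/(1 + 0.656) = 1.3120/1.656 = 0.7923 → 0.79
T̂ = ρX + (1 − ρ)μ
  = 0.79 × 27.5 + 0.21 × 18.27
  = 21.725 + 3.8367
  = 25.562
  ≈ 25.56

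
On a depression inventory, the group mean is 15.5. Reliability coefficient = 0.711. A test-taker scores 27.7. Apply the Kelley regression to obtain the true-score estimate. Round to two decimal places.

Kelley's formula gives T̂ = 0.711·27.7 + 0.289·15.5 = 19.6947 + 4.4795 = 24.174.

24.17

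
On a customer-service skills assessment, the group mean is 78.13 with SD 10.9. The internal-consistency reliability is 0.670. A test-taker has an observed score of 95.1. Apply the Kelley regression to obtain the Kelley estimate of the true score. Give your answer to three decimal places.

Kelley's formula gives T̂ = 0.670·95.1 + 0.330·78.13 = 63.7170 + 25.78290 = 89.4999.

89.500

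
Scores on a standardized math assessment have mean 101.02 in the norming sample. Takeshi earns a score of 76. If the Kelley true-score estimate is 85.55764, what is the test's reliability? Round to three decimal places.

T̂ = ρX + (1 − ρ)μ  ⇒  T̂ − μ = ρ(X − μ)
ρ = (T̂ − μ)/(X − μ) = (85.55764 − 101.02) / (76 − 101.02) = -15.46236 / -25.02 = 0.61800

0.618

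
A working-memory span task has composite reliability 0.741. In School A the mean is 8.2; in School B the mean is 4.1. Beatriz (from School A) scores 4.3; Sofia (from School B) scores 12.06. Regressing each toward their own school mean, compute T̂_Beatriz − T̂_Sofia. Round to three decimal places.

-4.688

T̂_Beatriz = 0.741(4.3) + 0.259(8.2) = 5.31010
T̂_Sofia = 0.741(12.06) + 0.259(4.1) = 9.99836
Difference = 5.31010 − 9.99836 = -4.68826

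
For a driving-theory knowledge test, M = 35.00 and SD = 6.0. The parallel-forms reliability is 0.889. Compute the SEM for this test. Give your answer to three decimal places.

1.999

SEM = SD · √(1 − ρ) = 6.0 × √0.111 = 6.0 × 0.3332 = 1.9990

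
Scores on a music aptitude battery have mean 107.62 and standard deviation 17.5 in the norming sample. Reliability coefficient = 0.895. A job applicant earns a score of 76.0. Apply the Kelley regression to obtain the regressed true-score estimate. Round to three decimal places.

79.320

Kelley's formula gives T̂ = 0.895·76.0 + 0.105·107.62 = 68.0200 + 11.30010 = 79.3201.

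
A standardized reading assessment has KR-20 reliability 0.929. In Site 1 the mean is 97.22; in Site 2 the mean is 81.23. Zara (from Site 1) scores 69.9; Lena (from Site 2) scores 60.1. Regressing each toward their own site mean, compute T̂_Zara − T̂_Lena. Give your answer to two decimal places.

T̂_Zara = 0.929(69.9) + 0.071(97.22) = 71.8397
T̂_Lena = 0.929(60.1) + 0.071(81.23) = 61.6002
Difference = 71.8397 − 61.6002 = 10.2395

10.24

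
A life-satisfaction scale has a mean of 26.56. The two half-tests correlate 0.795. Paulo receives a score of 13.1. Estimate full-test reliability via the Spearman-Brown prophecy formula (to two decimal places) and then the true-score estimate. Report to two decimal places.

Spearman-Brown: ρ = 2r/(1 + r) = 2(0.795)/(1 + 0.795) = 1.5900/1.795 = 0.8858 → 0.89
Weight the observed score by reliability and the mean by (1 − reliability): T̂ = 0.89·13.1 + 0.11·26.56 = 11.659 + 2.9216 = 14.581.

14.58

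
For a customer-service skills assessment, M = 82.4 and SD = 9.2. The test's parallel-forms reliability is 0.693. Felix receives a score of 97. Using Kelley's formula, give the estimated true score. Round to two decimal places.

T̂ = ρX + (1 − ρ)μ
  = 0.693 × 97 + 0.307 × 82.4
  = 67.221 + 25.2968
  = 92.518
  ≈ 92.52

92.52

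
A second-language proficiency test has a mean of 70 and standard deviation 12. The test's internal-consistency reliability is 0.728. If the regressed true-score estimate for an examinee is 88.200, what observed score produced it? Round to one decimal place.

T̂ = ρX + (1 − ρ)μ  ⇒  X = (T̂ − (1 − ρ)μ) / ρ
X = (88.200 − 0.272 × 70) / 0.728 = (88.200 − 19.040) / 0.728 = 69.160 / 0.728 = 95.000

95.0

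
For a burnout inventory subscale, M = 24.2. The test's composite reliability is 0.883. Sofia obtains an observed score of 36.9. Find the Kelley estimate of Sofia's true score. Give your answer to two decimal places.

T̂ = 0.883(36.9) + 0.117(24.2) = 32.5827 + 2.8314 = 35.414 → 35.41

35.41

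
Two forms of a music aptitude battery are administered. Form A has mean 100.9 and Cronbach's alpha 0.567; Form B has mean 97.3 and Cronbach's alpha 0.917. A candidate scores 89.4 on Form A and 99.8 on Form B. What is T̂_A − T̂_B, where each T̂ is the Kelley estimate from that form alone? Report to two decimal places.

T̂_A = 0.567(89.4) + 0.433(100.9) = 94.3795
T̂_B = 0.917(99.8) + 0.083(97.3) = 99.5925
T̂_A − T̂_B = -5.2130

-5.21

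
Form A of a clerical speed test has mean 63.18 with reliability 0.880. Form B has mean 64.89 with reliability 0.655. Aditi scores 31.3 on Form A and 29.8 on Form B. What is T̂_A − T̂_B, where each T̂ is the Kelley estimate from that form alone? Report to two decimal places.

T̂_A = 0.880(31.3) + 0.120(63.18) = 35.1256
T̂_B = 0.655(29.8) + 0.345(64.89) = 41.9061
T̂_A − T̂_B = -6.7805

-6.78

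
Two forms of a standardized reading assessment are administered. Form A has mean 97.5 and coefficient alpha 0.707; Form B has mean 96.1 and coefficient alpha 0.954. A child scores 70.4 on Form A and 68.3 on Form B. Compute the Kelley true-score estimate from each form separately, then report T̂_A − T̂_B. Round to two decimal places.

8.76

T̂_A = 0.707(70.4) + 0.293(97.5) = 78.3403
T̂_B = 0.954(68.3) + 0.046(96.1) = 69.5788
T̂_A − T̂_B = 8.7615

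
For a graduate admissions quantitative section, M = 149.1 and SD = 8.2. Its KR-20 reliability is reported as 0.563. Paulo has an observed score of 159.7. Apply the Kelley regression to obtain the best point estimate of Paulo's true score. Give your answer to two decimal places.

155.07

T̂ = 0.563(159.7) + 0.437(149.1) = 89.9111 + 65.1567 = 155.068 → 155.07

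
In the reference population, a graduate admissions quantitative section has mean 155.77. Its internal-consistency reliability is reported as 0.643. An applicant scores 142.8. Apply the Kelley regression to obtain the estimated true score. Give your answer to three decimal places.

147.430

T̂ = ρX + (1 − ρ)μ
  = 0.643 × 142.8 + 0.357 × 155.77
  = 91.8204 + 55.60989
  = 147.4303
  ≈ 147.430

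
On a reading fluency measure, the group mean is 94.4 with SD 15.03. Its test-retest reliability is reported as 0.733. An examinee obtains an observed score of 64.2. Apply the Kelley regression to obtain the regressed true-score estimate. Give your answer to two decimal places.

T̂ = 0.733(64.2) + 0.267(94.4) = 47.0586 + 25.2048 = 72.263 → 72.26

72.26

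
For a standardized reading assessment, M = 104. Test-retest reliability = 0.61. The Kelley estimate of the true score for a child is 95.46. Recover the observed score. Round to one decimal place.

90.0

T̂ = ρX + (1 − ρ)μ  ⇒  X = (T̂ − (1 − ρ)μ) / ρ
X = (95.46 − 0.39 × 104) / 0.61 = (95.46 − 40.56) / 0.61 = 54.90 / 0.61 = 90.000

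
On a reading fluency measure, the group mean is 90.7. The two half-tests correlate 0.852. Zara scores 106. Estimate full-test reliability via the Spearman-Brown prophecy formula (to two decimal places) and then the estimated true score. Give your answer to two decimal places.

104.78

Spearman-Brown: ρ = 2r/(1 + r) = 2(0.852)/(1 + 0.852) = 1.7040/1.852 = 0.9201 → 0.92
T̂ = 0.92(106) + 0.08(90.7) = 97.52 + 7.256 = 104.776 → 104.78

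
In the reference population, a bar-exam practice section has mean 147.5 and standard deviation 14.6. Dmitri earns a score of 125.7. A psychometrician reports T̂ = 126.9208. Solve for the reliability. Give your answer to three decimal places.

0.944

T̂ = ρX + (1 − ρ)μ  ⇒  T̂ − μ = ρ(X − μ)
ρ = (T̂ − μ)/(X − μ) = (126.9208 − 147.5) / (125.7 − 147.5) = -20.5792 / -21.8 = 0.94400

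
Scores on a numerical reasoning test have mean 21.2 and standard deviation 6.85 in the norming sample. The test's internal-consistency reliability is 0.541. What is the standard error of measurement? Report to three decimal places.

SEM = SD · √(1 − ρ) = 6.85 × √0.459 = 6.85 × 0.6775 = 4.6408

4.641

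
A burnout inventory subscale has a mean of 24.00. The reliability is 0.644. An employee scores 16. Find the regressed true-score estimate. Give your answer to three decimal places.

T̂ = ρX + (1 − ρ)μ
  = 0.644 × 16 + 0.356 × 24.00
  = 10.304 + 8.54400
  = 18.8480
  ≈ 18.848

18.848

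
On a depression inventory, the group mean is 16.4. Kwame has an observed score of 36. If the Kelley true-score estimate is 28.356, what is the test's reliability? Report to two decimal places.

0.61

T̂ = ρX + (1 − ρ)μ  ⇒  T̂ − μ = ρ(X − μ)
ρ = (T̂ − μ)/(X − μ) = (28.356 − 16.4) / (36 − 16.4) = 11.956 / 19.6 = 0.6100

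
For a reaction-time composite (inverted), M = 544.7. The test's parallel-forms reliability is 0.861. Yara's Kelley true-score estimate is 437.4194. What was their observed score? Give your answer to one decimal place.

420.1

T̂ = ρX + (1 − ρ)μ  ⇒  X = (T̂ − (1 − ρ)μ) / ρ
X = (437.4194 − 0.139 × 544.7) / 0.861 = (437.4194 − 75.7133) / 0.861 = 361.7061 / 0.861 = 420.100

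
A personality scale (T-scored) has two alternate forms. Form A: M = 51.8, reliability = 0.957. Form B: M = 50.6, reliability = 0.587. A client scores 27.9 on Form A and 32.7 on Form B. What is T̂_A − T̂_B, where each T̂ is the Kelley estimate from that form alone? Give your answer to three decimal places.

-11.165

T̂_A = 0.957(27.9) + 0.043(51.8) = 28.92770
T̂_B = 0.587(32.7) + 0.413(50.6) = 40.09270
T̂_A − T̂_B = -11.16500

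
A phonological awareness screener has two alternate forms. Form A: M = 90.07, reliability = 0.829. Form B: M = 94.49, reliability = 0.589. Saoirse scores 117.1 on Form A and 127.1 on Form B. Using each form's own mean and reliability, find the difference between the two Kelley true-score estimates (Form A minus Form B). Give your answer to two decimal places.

T̂_A = 0.829(117.1) + 0.171(90.07) = 112.4779
T̂_B = 0.589(127.1) + 0.411(94.49) = 113.6973
T̂_A − T̂_B = -1.2194

-1.22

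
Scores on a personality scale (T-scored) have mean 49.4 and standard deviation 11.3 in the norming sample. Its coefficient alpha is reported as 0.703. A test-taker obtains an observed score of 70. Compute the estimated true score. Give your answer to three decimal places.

Weight the observed score by reliability and the mean by (1 − reliability): T̂ = 0.703·70 + 0.297·49.4 = 49.210 + 14.6718 = 63.8818.

63.882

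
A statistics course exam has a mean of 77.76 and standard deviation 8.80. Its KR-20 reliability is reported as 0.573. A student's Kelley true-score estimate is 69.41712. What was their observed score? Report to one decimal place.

T̂ = ρX + (1 − ρ)μ  ⇒  X = (T̂ − (1 − ρ)μ) / ρ
X = (69.41712 − 0.427 × 77.76) / 0.573 = (69.41712 − 33.20352) / 0.573 = 36.21360 / 0.573 = 63.200

63.2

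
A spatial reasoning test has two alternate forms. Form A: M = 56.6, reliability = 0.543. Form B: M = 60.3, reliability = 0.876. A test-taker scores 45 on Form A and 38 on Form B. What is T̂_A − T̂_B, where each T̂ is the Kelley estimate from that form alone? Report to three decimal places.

9.536

T̂_A = 0.543(45) + 0.457(56.6) = 50.30120
T̂_B = 0.876(38) + 0.124(60.3) = 40.76520
T̂_A − T̂_B = 9.53600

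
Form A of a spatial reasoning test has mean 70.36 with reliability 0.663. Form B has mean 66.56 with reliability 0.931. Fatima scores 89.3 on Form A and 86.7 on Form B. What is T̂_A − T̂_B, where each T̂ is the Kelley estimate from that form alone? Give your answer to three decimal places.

-2.393

T̂_A = 0.663(89.3) + 0.337(70.36) = 82.91722
T̂_B = 0.931(86.7) + 0.069(66.56) = 85.31034
T̂_A − T̂_B = -2.39312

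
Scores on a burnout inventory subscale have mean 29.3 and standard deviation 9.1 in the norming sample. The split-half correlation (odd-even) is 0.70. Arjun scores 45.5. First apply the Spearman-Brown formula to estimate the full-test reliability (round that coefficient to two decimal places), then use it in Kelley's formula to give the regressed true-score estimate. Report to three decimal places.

Spearman-Brown: ρ = 2r/(1 + r) = 2(0.70)/(1 + 0.70) = 1.400/1.70 = 0.8235 → 0.82
T̂ = ρX + (1 − ρ)μ
  = 0.82 × 45.5 + 0.18 × 29.3
  = 37.310 + 5.274
  = 42.5840
  ≈ 42.584

42.584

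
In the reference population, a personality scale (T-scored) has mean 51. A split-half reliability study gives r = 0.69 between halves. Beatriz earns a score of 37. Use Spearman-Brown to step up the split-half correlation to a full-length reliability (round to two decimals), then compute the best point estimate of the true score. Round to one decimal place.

39.5

Spearman-Brown: ρ = 2r/(1 + r) = 2(0.69)/(1 + 0.69) = 1.380/1.69 = 0.8166 → 0.82
T̂ = 0.82(37) + 0.18(51) = 30.34 + 9.18 = 39.52 → 39.5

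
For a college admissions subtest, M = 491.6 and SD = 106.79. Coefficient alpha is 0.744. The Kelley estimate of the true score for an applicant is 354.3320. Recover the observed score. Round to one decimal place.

307.1

T̂ = ρX + (1 − ρ)μ  ⇒  X = (T̂ − (1 − ρ)μ) / ρ
X = (354.3320 − 0.256 × 491.6) / 0.744 = (354.3320 − 125.8496) / 0.744 = 228.4824 / 0.744 = 307.100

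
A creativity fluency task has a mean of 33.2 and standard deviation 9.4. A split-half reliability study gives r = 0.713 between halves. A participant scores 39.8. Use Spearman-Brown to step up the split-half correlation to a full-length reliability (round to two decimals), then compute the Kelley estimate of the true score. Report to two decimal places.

Spearman-Brown: ρ = 2r/(1 + r) = 2(0.713)/(1 + 0.713) = 1.4260/1.713 = 0.8325 → 0.83
T̂ = ρX + (1 − ρ)μ
  = 0.83 × 39.8 + 0.17 × 33.2
  = 33.034 + 5.644
  = 38.678
  ≈ 38.68

38.68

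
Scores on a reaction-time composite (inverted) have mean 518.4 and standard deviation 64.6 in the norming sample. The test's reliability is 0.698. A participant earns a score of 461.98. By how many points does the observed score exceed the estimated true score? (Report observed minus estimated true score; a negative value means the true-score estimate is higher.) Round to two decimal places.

T̂ = 0.698(461.98) + 0.302(518.4) = 322.46204 + 156.5568 = 479.0188 → 479.019
X − T̂ = 461.98 − 479.019 = -17.039 → -17.04

-17.04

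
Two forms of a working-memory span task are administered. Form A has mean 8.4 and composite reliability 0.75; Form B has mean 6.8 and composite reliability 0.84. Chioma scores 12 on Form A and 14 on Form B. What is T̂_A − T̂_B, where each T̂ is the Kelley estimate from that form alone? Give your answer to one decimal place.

-1.7

T̂_A = 0.75(12) + 0.25(8.4) = 11.100
T̂_B = 0.84(14) + 0.16(6.8) = 12.848
T̂_A − T̂_B = -1.748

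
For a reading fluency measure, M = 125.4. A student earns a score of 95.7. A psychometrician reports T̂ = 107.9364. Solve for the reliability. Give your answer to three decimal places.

0.588

T̂ = ρX + (1 − ρ)μ  ⇒  T̂ − μ = ρ(X − μ)
ρ = (T̂ − μ)/(X − μ) = (107.9364 − 125.4) / (95.7 − 125.4) = -17.4636 / -29.7 = 0.58800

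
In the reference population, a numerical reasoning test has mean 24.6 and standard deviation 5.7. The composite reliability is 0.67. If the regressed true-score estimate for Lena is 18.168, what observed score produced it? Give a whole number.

15

T̂ = ρX + (1 − ρ)μ  ⇒  X = (T̂ − (1 − ρ)μ) / ρ
X = (18.168 − 0.33 × 24.6) / 0.67 = (18.168 − 8.118) / 0.67 = 10.050 / 0.67 = 15.00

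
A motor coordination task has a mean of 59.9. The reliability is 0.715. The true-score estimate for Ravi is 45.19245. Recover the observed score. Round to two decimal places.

T̂ = ρX + (1 − ρ)μ  ⇒  X = (T̂ − (1 − ρ)μ) / ρ
X = (45.19245 − 0.285 × 59.9) / 0.715 = (45.19245 − 17.0715) / 0.715 = 28.12095 / 0.715 = 39.3300

39.33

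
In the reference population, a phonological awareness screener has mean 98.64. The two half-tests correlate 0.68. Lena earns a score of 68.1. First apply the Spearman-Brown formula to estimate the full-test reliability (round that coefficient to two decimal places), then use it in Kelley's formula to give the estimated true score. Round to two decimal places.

Spearman-Brown: ρ = 2r/(1 + r) = 2(0.68)/(1 + 0.68) = 1.360/1.68 = 0.8095 → 0.81
Weight the observed score by reliability and the mean by (1 − reliability): T̂ = 0.81·68.1 + 0.19·98.64 = 55.161 + 18.7416 = 73.903.

73.90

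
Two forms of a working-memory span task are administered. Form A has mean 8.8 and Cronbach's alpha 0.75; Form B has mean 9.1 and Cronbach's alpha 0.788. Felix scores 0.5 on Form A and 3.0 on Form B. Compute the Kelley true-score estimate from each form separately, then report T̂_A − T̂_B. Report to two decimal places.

T̂_A = 0.75(0.5) + 0.25(8.8) = 2.5750
T̂_B = 0.788(3.0) + 0.212(9.1) = 4.2932
T̂_A − T̂_B = -1.7182

-1.72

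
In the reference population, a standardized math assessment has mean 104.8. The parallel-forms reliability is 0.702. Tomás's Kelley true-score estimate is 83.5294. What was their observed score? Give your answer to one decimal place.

T̂ = ρX + (1 − ρ)μ  ⇒  X = (T̂ − (1 − ρ)μ) / ρ
X = (83.5294 − 0.298 × 104.8) / 0.702 = (83.5294 − 31.2304) / 0.702 = 52.2990 / 0.702 = 74.500

74.5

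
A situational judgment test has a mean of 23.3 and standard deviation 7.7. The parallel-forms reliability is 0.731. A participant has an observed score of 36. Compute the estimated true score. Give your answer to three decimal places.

Weight the observed score by reliability and the mean by (1 − reliability): T̂ = 0.731·36 + 0.269·23.3 = 26.316 + 6.2677 = 32.5837.

32.584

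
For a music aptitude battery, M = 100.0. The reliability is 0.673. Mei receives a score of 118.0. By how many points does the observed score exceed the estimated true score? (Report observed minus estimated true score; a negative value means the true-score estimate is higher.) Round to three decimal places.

T̂ = ρX + (1 − ρ)μ
  = 0.673 × 118.0 + 0.327 × 100.0
  = 79.4140 + 32.7000
  = 112.11400
  ≈ 112.1140
X − T̂ = 118.0 − 112.1140 = 5.8860 → 5.886

5.886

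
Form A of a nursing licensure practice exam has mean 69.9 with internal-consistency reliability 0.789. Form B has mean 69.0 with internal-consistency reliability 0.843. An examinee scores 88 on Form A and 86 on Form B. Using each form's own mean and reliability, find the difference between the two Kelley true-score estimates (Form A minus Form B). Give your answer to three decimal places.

0.850

T̂_A = 0.789(88) + 0.211(69.9) = 84.18090
T̂_B = 0.843(86) + 0.157(69.0) = 83.33100
T̂_A − T̂_B = 0.84990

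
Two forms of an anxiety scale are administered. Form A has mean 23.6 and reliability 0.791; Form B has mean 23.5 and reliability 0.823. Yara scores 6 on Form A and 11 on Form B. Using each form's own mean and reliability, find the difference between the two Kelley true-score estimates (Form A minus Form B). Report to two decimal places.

-3.53

T̂_A = 0.791(6) + 0.209(23.6) = 9.6784
T̂_B = 0.823(11) + 0.177(23.5) = 13.2125
T̂_A − T̂_B = -3.5341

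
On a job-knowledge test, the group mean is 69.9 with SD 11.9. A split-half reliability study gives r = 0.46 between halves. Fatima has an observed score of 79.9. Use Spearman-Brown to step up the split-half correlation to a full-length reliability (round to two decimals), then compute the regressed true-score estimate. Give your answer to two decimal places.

Spearman-Brown: ρ = 2r/(1 + r) = 2(0.46)/(1 + 0.46) = 0.920/1.46 = 0.6301 → 0.63
T̂ = 0.63(79.9) + 0.37(69.9) = 50.337 + 25.863 = 76.200 → 76.20

76.20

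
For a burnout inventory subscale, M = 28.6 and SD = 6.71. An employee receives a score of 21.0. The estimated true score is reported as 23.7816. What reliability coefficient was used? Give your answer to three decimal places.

0.634

T̂ = ρX + (1 − ρ)μ  ⇒  T̂ − μ = ρ(X − μ)
ρ = (T̂ − μ)/(X − μ) = (23.7816 − 28.6) / (21.0 − 28.6) = -4.8184 / -7.6 = 0.63400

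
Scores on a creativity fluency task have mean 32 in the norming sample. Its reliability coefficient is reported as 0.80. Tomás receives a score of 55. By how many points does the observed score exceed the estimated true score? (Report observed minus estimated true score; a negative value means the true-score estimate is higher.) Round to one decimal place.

T̂ = 0.80(55) + 0.20(32) = 44.00 + 6.40 = 50.400 → 50.40
X − T̂ = 55 − 50.40 = 4.60 → 4.6

4.6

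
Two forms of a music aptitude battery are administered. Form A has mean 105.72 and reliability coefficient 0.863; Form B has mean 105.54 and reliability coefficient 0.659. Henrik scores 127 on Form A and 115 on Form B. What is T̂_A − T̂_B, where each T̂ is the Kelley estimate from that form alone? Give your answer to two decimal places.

12.31

T̂_A = 0.863(127) + 0.137(105.72) = 124.0846
T̂_B = 0.659(115) + 0.341(105.54) = 111.7741
T̂_A − T̂_B = 12.3105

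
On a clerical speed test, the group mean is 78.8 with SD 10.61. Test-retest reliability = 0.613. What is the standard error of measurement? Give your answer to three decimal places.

SEM = SD · √(1 − ρ) = 10.61 × √0.387 = 10.61 × 0.6221 = 6.6004

6.600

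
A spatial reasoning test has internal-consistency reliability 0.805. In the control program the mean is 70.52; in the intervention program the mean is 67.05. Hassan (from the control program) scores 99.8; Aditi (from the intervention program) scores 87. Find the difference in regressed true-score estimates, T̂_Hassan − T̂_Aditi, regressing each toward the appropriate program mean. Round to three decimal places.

T̂_Hassan = 0.805(99.8) + 0.195(70.52) = 94.09040
T̂_Aditi = 0.805(87) + 0.195(67.05) = 83.10975
Difference = 94.09040 − 83.10975 = 10.98065

10.981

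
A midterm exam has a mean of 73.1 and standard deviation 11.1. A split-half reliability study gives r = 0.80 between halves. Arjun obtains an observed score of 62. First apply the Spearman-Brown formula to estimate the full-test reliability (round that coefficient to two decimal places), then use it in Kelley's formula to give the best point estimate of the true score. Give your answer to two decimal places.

Spearman-Brown: ρ = 2r/(1 + r) = 2(0.80)/(1 + 0.80) = 1.600/1.80 = 0.8889 → 0.89
T̂ = 0.89(62) + 0.11(73.1) = 55.18 + 8.041 = 63.221 → 63.22

63.22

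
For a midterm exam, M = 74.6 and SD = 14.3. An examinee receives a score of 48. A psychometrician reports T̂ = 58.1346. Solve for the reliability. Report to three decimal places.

T̂ = ρX + (1 − ρ)μ  ⇒  T̂ − μ = ρ(X − μ)
ρ = (T̂ − μ)/(X − μ) = (58.1346 − 74.6) / (48 − 74.6) = -16.4654 / -26.6 = 0.61900

0.619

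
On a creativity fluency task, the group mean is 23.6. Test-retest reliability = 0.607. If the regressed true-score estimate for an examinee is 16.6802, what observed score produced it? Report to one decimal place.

12.2

T̂ = ρX + (1 − ρ)μ  ⇒  X = (T̂ − (1 − ρ)μ) / ρ
X = (16.6802 − 0.393 × 23.6) / 0.607 = (16.6802 − 9.2748) / 0.607 = 7.4054 / 0.607 = 12.200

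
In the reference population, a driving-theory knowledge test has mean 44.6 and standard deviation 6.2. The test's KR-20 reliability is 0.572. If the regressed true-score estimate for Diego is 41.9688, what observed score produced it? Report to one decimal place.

40.0

T̂ = ρX + (1 − ρ)μ  ⇒  X = (T̂ − (1 − ρ)μ) / ρ
X = (41.9688 − 0.428 × 44.6) / 0.572 = (41.9688 − 19.0888) / 0.572 = 22.8800 / 0.572 = 40.000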